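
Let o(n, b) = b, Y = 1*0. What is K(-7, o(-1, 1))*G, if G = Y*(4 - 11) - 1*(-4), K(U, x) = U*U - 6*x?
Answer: 172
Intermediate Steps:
Y = 0
K(U, x) = U² - 6*x
G = 4 (G = 0*(4 - 11) - 1*(-4) = 0*(-7) + 4 = 0 + 4 = 4)
K(-7, o(-1, 1))*G = ((-7)² - 6*1)*4 = (49 - 6)*4 = 43*4 = 172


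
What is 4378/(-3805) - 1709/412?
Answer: -8306481/1567660 ≈ -5.2987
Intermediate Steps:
4378/(-3805) - 1709/412 = 4378*(-1/3805) - 1709*1/412 = -4378/3805 - 1709/412 = -8306481/1567660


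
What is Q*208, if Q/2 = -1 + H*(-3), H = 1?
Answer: -1664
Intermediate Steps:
Q = -8 (Q = 2*(-1 + 1*(-3)) = 2*(-1 - 3) = 2*(-4) = -8)
Q*208 = -8*208 = -1664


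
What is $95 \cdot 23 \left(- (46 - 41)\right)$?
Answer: $-10925$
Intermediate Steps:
$95 \cdot 23 \left(- (46 - 41)\right) = 2185 \left(- (46 - 41)\right) = 2185 \left(\left(-1\right) 5\right) = 2185 \left(-5\right) = -10925$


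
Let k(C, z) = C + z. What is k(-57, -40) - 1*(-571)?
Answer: 474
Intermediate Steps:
k(-57, -40) - 1*(-571) = (-57 - 40) - 1*(-571) = -97 + 571 = 474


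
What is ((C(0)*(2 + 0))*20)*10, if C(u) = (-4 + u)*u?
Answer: 0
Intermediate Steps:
C(u) = u*(-4 + u)
((C(0)*(2 + 0))*20)*10 = (((0*(-4 + 0))*(2 + 0))*20)*10 = (((0*(-4))*2)*20)*10 = ((0*2)*20)*10 = (0*20)*10 = 0*10 = 0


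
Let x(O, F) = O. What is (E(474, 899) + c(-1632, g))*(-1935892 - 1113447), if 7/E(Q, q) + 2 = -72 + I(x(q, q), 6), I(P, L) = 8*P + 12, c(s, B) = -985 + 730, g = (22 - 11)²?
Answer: 5544134357477/7130 ≈ 7.7758e+8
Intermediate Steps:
g = 121 (g = 11² = 121)
c(s, B) = -255
I(P, L) = 12 + 8*P
E(Q, q) = 7/(-62 + 8*q) (E(Q, q) = 7/(-2 + (-72 + (12 + 8*q))) = 7/(-2 + (-60 + 8*q)) = 7/(-62 + 8*q))
(E(474, 899) + c(-1632, g))*(-1935892 - 1113447) = (7/(2*(-31 + 4*899)) - 255)*(-1935892 - 1113447) = (7/(2*(-31 + 3596)) - 255)*(-3049339) = ((7/2)/3565 - 255)*(-3049339) = ((7/2)*(1/3565) - 255)*(-3049339) = (7/7130 - 255)*(-3049339) = -1818143/7130*(-3049339) = 5544134357477/7130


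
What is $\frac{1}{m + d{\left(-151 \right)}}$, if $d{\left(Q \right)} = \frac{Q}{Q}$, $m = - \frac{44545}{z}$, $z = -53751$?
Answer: $\frac{53751}{98296} \approx 0.54683$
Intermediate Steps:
$m = \frac{44545}{53751}$ ($m = - \frac{44545}{-53751} = \left(-44545\right) \left(- \frac{1}{53751}\right) = \frac{44545}{53751} \approx 0.82873$)
$d{\left(Q \right)} = 1$
$\frac{1}{m + d{\left(-151 \right)}} = \frac{1}{\frac{44545}{53751} + 1} = \frac{1}{\frac{98296}{53751}} = \frac{53751}{98296}$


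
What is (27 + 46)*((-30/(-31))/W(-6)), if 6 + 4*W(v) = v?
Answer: -730/31 ≈ -23.548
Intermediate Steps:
W(v) = -3/2 + v/4
(27 + 46)*((-30/(-31))/W(-6)) = (27 + 46)*((-30/(-31))/(-3/2 + (1/4)*(-6))) = 73*((-30*(-1/31))/(-3/2 - 3/2)) = 73*((30/31)/(-3)) = 73*((30/31)*(-1/3)) = 73*(-10/31) = -730/31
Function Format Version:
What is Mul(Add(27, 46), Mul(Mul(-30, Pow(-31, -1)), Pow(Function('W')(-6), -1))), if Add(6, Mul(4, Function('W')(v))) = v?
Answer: Rational(-730, 31) ≈ -23.548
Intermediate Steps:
Function('W')(v) = Add(Rational(-3, 2), Mul(Rational(1, 4), v))
Mul(Add(27, 46), Mul(Mul(-30, Pow(-31, -1)), Pow(Function('W')(-6), -1))) = Mul(Add(27, 46), Mul(Mul(-30, Pow(-31, -1)), Pow(Add(Rational(-3, 2), Mul(Rational(1, 4), -6)), -1))) = Mul(73, Mul(Mul(-30, Rational(-1, 31)), Pow(Add(Rational(-3, 2), Rational(-3, 2)), -1))) = Mul(73, Mul(Rational(30, 31), Pow(-3, -1))) = Mul(73, Mul(Rational(30, 31), Rational(-1, 3))) = Mul(73, Rational(-10, 31)) = Rational(-730, 31)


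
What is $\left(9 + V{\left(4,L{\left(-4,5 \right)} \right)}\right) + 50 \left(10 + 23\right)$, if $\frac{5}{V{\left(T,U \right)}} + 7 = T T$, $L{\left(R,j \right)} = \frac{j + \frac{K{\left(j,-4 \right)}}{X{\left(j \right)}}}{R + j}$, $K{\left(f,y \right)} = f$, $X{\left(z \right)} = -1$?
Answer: $\frac{14936}{9} \approx 1659.6$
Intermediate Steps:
$L{\left(R,j \right)} = 0$ ($L{\left(R,j \right)} = \frac{j + \frac{j}{-1}}{R + j} = \frac{j + j \left(-1\right)}{R + j} = \frac{j - j}{R + j} = \frac{0}{R + j} = 0$)
$V{\left(T,U \right)} = \frac{5}{-7 + T^{2}}$ ($V{\left(T,U \right)} = \frac{5}{-7 + T T} = \frac{5}{-7 + T^{2}}$)
$\left(9 + V{\left(4,L{\left(-4,5 \right)} \right)}\right) + 50 \left(10 + 23\right) = \left(9 + \frac{5}{-7 + 4^{2}}\right) + 50 \left(10 + 23\right) = \left(9 + \frac{5}{-7 + 16}\right) + 50 \cdot 33 = \left(9 + \frac{5}{9}\right) + 1650 = \frac{86}{9} + 1650 = \frac{14936}{9}$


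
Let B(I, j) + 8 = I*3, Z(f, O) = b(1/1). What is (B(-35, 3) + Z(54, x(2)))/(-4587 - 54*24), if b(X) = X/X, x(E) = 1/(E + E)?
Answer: 112/5883 ≈ 0.019038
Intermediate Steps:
x(E) = 1/(2*E)
b(X) = 1
Z(f, O) = 1
B(I, j) = -8 + 3*I (B(I, j) = -8 + I*3 = -8 + 3*I)
(B(-35, 3) + Z(54, x(2)))/(-4587 - 54*24) = ((-8 + 3*(-35)) + 1)/(-4587 - 54*24) = ((-8 - 105) + 1)/(-4587 - 1296) = (-113 + 1)/(-5883) = -112*(-1/5883) = 112/5883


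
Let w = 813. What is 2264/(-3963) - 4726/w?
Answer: -2285530/357991 ≈ -6.3843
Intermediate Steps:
2264/(-3963) - 4726/w = 2264/(-3963) - 4726/813 = 2264*(-1/3963) - 4726*1/813 = -2264/3963 - 4726/813 = -2285530/357991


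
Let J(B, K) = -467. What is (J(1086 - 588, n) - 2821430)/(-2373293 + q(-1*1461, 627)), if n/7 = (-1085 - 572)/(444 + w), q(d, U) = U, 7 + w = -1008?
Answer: 2821897/2372666 ≈ 1.1893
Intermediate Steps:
w = -1015 (w = -7 - 1008 = -1015)
n = 11599/571 (n = 7*((-1085 - 572)/(444 - 1015)) = 7*(-1657/(-571)) = 7*(-1657*(-1/571)) = 7*(1657/571) = 11599/571 ≈ 20.313)
(J(1086 - 588, n) - 2821430)/(-2373293 + q(-1*1461, 627)) = (-467 - 2821430)/(-2373293 + 627) = -2821897/(-2372666) = -2821897*(-1/2372666) = 2821897/2372666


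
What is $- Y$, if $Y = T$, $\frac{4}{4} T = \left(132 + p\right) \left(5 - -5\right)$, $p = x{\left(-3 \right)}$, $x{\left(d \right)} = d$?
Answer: $-1290$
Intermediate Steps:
$p = -3$
$T = 1290$ ($T = \left(132 - 3\right) \left(5 - -5\right) = 129 \left(5 + 5\right) = 129 \cdot 10 = 1290$)
$Y = 1290$
$- Y = \left(-1\right) 1290 = -1290$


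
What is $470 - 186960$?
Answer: $-186490$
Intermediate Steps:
$470 - 186960 = -186490$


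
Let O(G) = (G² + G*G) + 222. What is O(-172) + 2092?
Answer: 61482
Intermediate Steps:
O(G) = 222 + 2*G² (O(G) = (G² + G²) + 222 = 2*G² + 222 = 222 + 2*G²)
O(-172) + 2092 = (222 + 2*(-172)²) + 2092 = (222 + 2*29584) + 2092 = (222 + 59168) + 2092 = 59390 + 2092 = 61482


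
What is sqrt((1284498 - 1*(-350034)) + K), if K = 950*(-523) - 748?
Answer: 3*sqrt(126326) ≈ 1066.3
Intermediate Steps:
K = -497598 (K = -496850 - 748 = -497598)
sqrt((1284498 - 1*(-350034)) + K) = sqrt((1284498 - 1*(-350034)) - 497598) = sqrt((1284498 + 350034) - 497598) = sqrt(1634532 - 497598) = sqrt(1136934) = 3*sqrt(126326)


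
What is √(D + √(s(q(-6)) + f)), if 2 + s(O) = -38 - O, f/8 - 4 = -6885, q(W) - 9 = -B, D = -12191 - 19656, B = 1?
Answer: √(-31847 + 2*I*√13774) ≈ 0.6577 + 178.46*I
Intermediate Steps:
D = -31847
q(W) = 8 (q(W) = 9 - 1*1 = 9 - 1 = 8)
f = -55048 (f = 32 + 8*(-6885) = 32 - 55080 = -55048)
s(O) = -40 - O (s(O) = -2 + (-38 - O) = -40 - O)
√(D + √(s(q(-6)) + f)) = √(-31847 + √((-40 - 1*8) - 55048)) = √(-31847 + √((-40 - 8) - 55048)) = √(-31847 + √(-48 - 55048)) = √(-31847 + √(-55096)) = √(-31847 + 2*I*√13774)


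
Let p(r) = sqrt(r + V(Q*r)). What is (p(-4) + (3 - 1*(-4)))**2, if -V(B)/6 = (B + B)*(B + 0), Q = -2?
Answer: -723 + 28*I*sqrt(193) ≈ -723.0 + 388.99*I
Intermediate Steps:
V(B) = -12*B**2 (V(B) = -6*(B + B)*(B + 0) = -6*2*B*B = -12*B**2)
p(r) = sqrt(r - 48*r**2) (p(r) = sqrt(r - 12*4*r**2) = sqrt(r - 48*r**2))
(p(-4) + (3 - 1*(-4)))**2 = (sqrt(-4*(1 - 48*(-4))) + (3 - 1*(-4)))**2 = (sqrt(-4*(1 + 192)) + (3 + 4))**2 = (sqrt(-4*193) + 7)**2 = (sqrt(-772) + 7)**2 = (2*I*sqrt(193) + 7)**2 = (7 + 2*I*sqrt(193))**2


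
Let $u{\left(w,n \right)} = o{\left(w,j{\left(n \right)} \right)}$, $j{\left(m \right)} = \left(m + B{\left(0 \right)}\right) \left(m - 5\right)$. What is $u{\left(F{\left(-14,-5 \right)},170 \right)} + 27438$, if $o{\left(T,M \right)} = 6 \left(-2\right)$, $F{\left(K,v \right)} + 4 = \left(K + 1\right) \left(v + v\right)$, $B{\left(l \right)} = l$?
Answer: $27426$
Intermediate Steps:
$F{\left(K,v \right)} = -4 + 2 v \left(1 + K\right)$ ($F{\left(K,v \right)} = -4 + \left(K + 1\right) \left(v + v\right) = -4 + \left(1 + K\right) 2 v = -4 + 2 v \left(1 + K\right)$)
$j{\left(m \right)} = m \left(-5 + m\right)$ ($j{\left(m \right)} = \left(m + 0\right) \left(m - 5\right) = m \left(-5 + m\right)$)
$o{\left(T,M \right)} = -12$
$u{\left(w,n \right)} = -12$
$u{\left(F{\left(-14,-5 \right)},170 \right)} + 27438 = -12 + 27438 = 27426$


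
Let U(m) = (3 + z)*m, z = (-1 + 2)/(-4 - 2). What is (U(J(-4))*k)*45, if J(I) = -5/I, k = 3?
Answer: 3825/8 ≈ 478.13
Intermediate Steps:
z = -⅙ (z = 1/(-6) = 1*(-⅙) = -⅙ ≈ -0.16667)
U(m) = 17*m/6 (U(m) = (3 - ⅙)*m = 17*m/6)
(U(J(-4))*k)*45 = ((17*(-5/(-4))/6)*3)*45 = ((17*(-5*(-¼))/6)*3)*45 = (((17/6)*(5/4))*3)*45 = ((85/24)*3)*45 = (85/8)*45 = 3825/8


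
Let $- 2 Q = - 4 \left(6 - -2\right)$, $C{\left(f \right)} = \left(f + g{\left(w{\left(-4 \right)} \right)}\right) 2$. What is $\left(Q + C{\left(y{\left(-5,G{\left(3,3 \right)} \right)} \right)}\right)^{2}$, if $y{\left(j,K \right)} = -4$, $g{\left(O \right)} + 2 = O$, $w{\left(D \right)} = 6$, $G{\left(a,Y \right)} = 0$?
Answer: $256$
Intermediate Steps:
$g{\left(O \right)} = -2 + O$
$C{\left(f \right)} = 8 + 2 f$ ($C{\left(f \right)} = \left(f + \left(-2 + 6\right)\right) 2 = \left(f + 4\right) 2 = \left(4 + f\right) 2 = 8 + 2 f$)
$Q = 16$ ($Q = - \frac{\left(-4\right) \left(6 - -2\right)}{2} = - \frac{\left(-4\right) \left(6 + 2\right)}{2} = - \frac{\left(-4\right) 8}{2} = \left(- \frac{1}{2}\right) \left(-32\right) = 16$)
$\left(Q + C{\left(y{\left(-5,G{\left(3,3 \right)} \right)} \right)}\right)^{2} = \left(16 + \left(8 + 2 \left(-4\right)\right)\right)^{2} = \left(16 + \left(8 - 8\right)\right)^{2} = \left(16 + 0\right)^{2} = 16^{2} = 256$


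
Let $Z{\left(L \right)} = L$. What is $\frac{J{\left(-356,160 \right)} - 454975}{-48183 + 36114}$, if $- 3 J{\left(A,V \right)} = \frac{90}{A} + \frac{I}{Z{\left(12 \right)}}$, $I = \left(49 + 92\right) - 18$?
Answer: $\frac{485916859}{12889692} \approx 37.698$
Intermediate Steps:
$I = 123$ ($I = 141 - 18 = 123$)
$J{\left(A,V \right)} = - \frac{41}{12} - \frac{30}{A}$ ($J{\left(A,V \right)} = - \frac{\frac{90}{A} + \frac{123}{12}}{3} = - \frac{\frac{90}{A} + 123 \cdot \frac{1}{12}}{3} = - \frac{\frac{90}{A} + \frac{41}{4}}{3} = - \frac{\frac{41}{4} + \frac{90}{A}}{3} = - \frac{41}{12} - \frac{30}{A}$)
$\frac{J{\left(-356,160 \right)} - 454975}{-48183 + 36114} = \frac{\left(- \frac{41}{12} - \frac{30}{-356}\right) - 454975}{-48183 + 36114} = \frac{\left(- \frac{41}{12} - - \frac{15}{178}\right) - 454975}{-12069} = \left(\left(- \frac{41}{12} + \frac{15}{178}\right) - 454975\right) \left(- \frac{1}{12069}\right) = \left(- \frac{3559}{1068} - 454975\right) \left(- \frac{1}{12069}\right) = \left(- \frac{485916859}{1068}\right) \left(- \frac{1}{12069}\right) = \frac{485916859}{12889692}$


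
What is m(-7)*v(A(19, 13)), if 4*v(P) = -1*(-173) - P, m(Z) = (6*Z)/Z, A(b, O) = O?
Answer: 240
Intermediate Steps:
m(Z) = 6
v(P) = 173/4 - P/4 (v(P) = (-1*(-173) - P)/4 = (173 - P)/4 = 173/4 - P/4)
m(-7)*v(A(19, 13)) = 6*(173/4 - ¼*13) = 6*(173/4 - 13/4) = 6*40 = 240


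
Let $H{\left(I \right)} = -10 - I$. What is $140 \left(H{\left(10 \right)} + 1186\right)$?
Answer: $163240$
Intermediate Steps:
$140 \left(H{\left(10 \right)} + 1186\right) = 140 \left(\left(-10 - 10\right) + 1186\right) = 140 \left(-20 + 1186\right) = 140 \cdot 1166 = 163240$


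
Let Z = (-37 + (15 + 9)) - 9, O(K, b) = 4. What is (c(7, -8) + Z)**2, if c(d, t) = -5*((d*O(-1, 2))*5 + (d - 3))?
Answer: 550564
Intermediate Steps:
Z = -22 (Z = (-37 + 24) - 9 = -13 - 9 = -22)
c(d, t) = 15 - 105*d (c(d, t) = -5*((d*4)*5 + (d - 3)) = -5*((4*d)*5 + (-3 + d)) = -5*(20*d + (-3 + d)) = -5*(-3 + 21*d) = 15 - 105*d)
(c(7, -8) + Z)**2 = ((15 - 105*7) - 22)**2 = ((15 - 735) - 22)**2 = (-720 - 22)**2 = (-742)**2 = 550564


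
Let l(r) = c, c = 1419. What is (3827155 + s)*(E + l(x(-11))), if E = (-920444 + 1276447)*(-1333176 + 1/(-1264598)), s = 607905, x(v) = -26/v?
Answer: -1330954282079559486413050/632299 ≈ -2.1049e+18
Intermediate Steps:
l(r) = 1419
E = -600196744151753747/1264598 (E = 356003*(-1333176 - 1/1264598) = 356003*(-1685931703249/1264598) = -600196744151753747/1264598 ≈ -4.7461e+11)
(3827155 + s)*(E + l(x(-11))) = (3827155 + 607905)*(-600196744151753747/1264598 + 1419) = 4435060*(-600196742357289185/1264598) = -1330954282079559486413050/632299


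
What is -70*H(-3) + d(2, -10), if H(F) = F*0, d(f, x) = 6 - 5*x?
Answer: 56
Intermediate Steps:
H(F) = 0
-70*H(-3) + d(2, -10) = -70*0 + (6 - 5*(-10)) = 0 + (6 + 50) = 0 + 56 = 56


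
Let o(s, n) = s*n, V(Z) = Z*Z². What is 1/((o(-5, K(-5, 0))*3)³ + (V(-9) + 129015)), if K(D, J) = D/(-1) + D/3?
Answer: 1/3286 ≈ 0.00030432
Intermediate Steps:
V(Z) = Z³
K(D, J) = -2*D/3 (K(D, J) = D*(-1) + D*(⅓) = -D + D/3 = -2*D/3)
o(s, n) = n*s
1/((o(-5, K(-5, 0))*3)³ + (V(-9) + 129015)) = 1/(((-⅔*(-5)*(-5))*3)³ + ((-9)³ + 129015)) = 1/((((10/3)*(-5))*3)³ + (-729 + 129015)) = 1/((-50/3*3)³ + 128286) = 1/((-50)³ + 128286) = 1/(-125000 + 128286) = 1/3286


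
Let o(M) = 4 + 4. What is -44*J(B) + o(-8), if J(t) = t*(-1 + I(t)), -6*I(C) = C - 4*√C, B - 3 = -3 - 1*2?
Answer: -152/3 + 176*I*√2/3 ≈ -50.667 + 82.967*I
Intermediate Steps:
o(M) = 8
B = -2 (B = 3 + (-3 - 1*2) = 3 + (-3 - 2) = 3 - 5 = -2)
I(C) = -C/6 + 2*√C/3 (I(C) = -(C - 4*√C)/6 = -C/6 + 2*√C/3)
J(t) = t*(-1 - t/6 + 2*√t/3) (J(t) = t*(-1 + (-t/6 + 2*√t/3)) = t*(-1 - t/6 + 2*√t/3))
-44*J(B) + o(-8) = -(-22)*(-2)*(6 - 2 - 4*I*√2)/3 + 8 = -(-22)*(-2)*(4 - 4*I*√2)/3 + 8 = -44*(4/3 - 4*I*√2/3) + 8 = (-176/3 + 176*I*√2/3) + 8 = -152/3 + 176*I*√2/3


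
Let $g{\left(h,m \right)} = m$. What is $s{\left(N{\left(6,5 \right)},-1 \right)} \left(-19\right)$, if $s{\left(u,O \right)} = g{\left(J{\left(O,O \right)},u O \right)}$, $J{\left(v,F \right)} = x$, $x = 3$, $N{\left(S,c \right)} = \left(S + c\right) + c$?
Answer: $304$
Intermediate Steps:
$N{\left(S,c \right)} = S + 2 c$
$J{\left(v,F \right)} = 3$
$s{\left(u,O \right)} = O u$ ($s{\left(u,O \right)} = u O = O u$)
$s{\left(N{\left(6,5 \right)},-1 \right)} \left(-19\right) = - (6 + 2 \cdot 5) \left(-19\right) = - (6 + 10) \left(-19\right) = \left(-1\right) 16 \left(-19\right) = \left(-16\right) \left(-19\right) = 304$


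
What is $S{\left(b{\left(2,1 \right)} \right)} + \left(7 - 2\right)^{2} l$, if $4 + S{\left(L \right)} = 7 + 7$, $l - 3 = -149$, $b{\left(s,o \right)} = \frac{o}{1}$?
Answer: $-3640$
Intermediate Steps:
$b{\left(s,o \right)} = o$ ($b{\left(s,o \right)} = o 1 = o$)
$l = -146$ ($l = 3 - 149 = -146$)
$S{\left(L \right)} = 10$ ($S{\left(L \right)} = -4 + \left(7 + 7\right) = -4 + 14 = 10$)
$S{\left(b{\left(2,1 \right)} \right)} + \left(7 - 2\right)^{2} l = 10 + \left(7 - 2\right)^{2} \left(-146\right) = 10 + 5^{2} \left(-146\right) = 10 + 25 \left(-146\right) = 10 - 3650 = -3640$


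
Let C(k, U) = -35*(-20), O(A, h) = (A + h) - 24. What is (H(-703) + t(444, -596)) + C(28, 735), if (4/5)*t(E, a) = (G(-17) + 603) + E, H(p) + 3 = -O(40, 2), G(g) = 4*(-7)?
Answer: 7811/4 ≈ 1952.8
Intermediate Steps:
G(g) = -28
O(A, h) = -24 + A + h
C(k, U) = 700
H(p) = -21 (H(p) = -3 - (-24 + 40 + 2) = -3 - 1*18 = -3 - 18 = -21)
t(E, a) = 2875/4 + 5*E/4 (t(E, a) = 5*((-28 + 603) + E)/4 = 5*(575 + E)/4 = 2875/4 + 5*E/4)
(H(-703) + t(444, -596)) + C(28, 735) = (-21 + (2875/4 + (5/4)*444)) + 700 = (-21 + (2875/4 + 555)) + 700 = (-21 + 5095/4) + 700 = 5011/4 + 700 = 7811/4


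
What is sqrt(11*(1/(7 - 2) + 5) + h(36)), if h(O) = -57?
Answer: sqrt(5)/5 ≈ 0.44721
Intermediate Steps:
sqrt(11*(1/(7 - 2) + 5) + h(36)) = sqrt(11*(1/(7 - 2) + 5) - 57) = sqrt(11*(1/5 + 5) - 57) = sqrt(11*(26/5) - 57) = sqrt(286/5 - 57) = sqrt(1/5) = sqrt(5)/5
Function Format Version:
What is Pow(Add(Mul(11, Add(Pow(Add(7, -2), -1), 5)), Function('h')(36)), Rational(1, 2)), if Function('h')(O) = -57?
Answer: Mul(Rational(1, 5), Pow(5, Rational(1, 2))) ≈ 0.44721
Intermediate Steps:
Pow(Add(Mul(11, Add(Pow(Add(7, -2), -1), 5)), Function('h')(36)), Rational(1, 2)) = Pow(Add(Mul(11, Add(Pow(Add(7, -2), -1), 5)), -57), Rational(1, 2)) = Pow(Add(Mul(11, Add(Pow(5, -1), 5)), -57), Rational(1, 2)) = Pow(Add(Mul(11, Add(Rational(1, 5), 5)), -57), Rational(1, 2)) = Pow(Add(Mul(11, Rational(26, 5)), -57), Rational(1, 2)) = Pow(Add(Rational(286, 5), -57), Rational(1, 2)) = Pow(Rational(1, 5), Rational(1, 2)) = Mul(Rational(1, 5), Pow(5, Rational(1, 2)))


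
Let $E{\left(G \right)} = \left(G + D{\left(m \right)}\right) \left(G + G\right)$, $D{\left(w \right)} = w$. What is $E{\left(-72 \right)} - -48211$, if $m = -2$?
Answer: $58867$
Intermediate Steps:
$E{\left(G \right)} = 2 G \left(-2 + G\right)$ ($E{\left(G \right)} = \left(G - 2\right) \left(G + G\right) = \left(-2 + G\right) 2 G = 2 G \left(-2 + G\right)$)
$E{\left(-72 \right)} - -48211 = 2 \left(-72\right) \left(-2 - 72\right) - -48211 = 2 \left(-72\right) \left(-74\right) + 48211 = 10656 + 48211 = 58867$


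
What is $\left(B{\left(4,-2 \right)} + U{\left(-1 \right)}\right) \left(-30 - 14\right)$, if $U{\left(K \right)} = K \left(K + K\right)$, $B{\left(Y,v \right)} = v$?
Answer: $0$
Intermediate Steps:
$U{\left(K \right)} = 2 K^{2}$ ($U{\left(K \right)} = K 2 K = 2 K^{2}$)
$\left(B{\left(4,-2 \right)} + U{\left(-1 \right)}\right) \left(-30 - 14\right) = \left(-2 + 2 \left(-1\right)^{2}\right) \left(-30 - 14\right) = \left(-2 + 2 \cdot 1\right) \left(-44\right) = \left(-2 + 2\right) \left(-44\right) = 0 \left(-44\right) = 0$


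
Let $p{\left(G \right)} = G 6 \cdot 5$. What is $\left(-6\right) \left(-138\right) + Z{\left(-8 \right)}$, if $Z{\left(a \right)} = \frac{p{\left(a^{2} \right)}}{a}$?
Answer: $588$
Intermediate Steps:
$p{\left(G \right)} = 30 G$ ($p{\left(G \right)} = 6 G 5 = 30 G$)
$Z{\left(a \right)} = 30 a$ ($Z{\left(a \right)} = \frac{30 a^{2}}{a} = 30 a$)
$\left(-6\right) \left(-138\right) + Z{\left(-8 \right)} = \left(-6\right) \left(-138\right) + 30 \left(-8\right) = 828 - 240 = 588$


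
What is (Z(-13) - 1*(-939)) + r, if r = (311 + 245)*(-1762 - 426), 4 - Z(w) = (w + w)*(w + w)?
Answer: -1216261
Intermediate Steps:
Z(w) = 4 - 4*w**2 (Z(w) = 4 - (w + w)*(w + w) = 4 - 2*w*2*w = 4 - 4*w**2)
r = -1216528 (r = 556*(-2188) = -1216528)
(Z(-13) - 1*(-939)) + r = ((4 - 4*(-13)**2) - 1*(-939)) - 1216528 = ((4 - 4*169) + 939) - 1216528 = ((4 - 676) + 939) - 1216528 = (-672 + 939) - 1216528 = 267 - 1216528 = -1216261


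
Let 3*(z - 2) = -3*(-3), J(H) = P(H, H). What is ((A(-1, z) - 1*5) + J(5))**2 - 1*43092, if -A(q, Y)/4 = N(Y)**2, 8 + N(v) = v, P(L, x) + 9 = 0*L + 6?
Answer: -41156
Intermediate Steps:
P(L, x) = -3 (P(L, x) = -9 + (0*L + 6) = -9 + (0 + 6) = -9 + 6 = -3)
J(H) = -3
N(v) = -8 + v
z = 5 (z = 2 + (-3*(-3))/3 = 2 + (1/3)*9 = 2 + 3 = 5)
A(q, Y) = -4*(-8 + Y)**2
((A(-1, z) - 1*5) + J(5))**2 - 1*43092 = ((-4*(-8 + 5)**2 - 1*5) - 3)**2 - 1*43092 = ((-4*(-3)**2 - 5) - 3)**2 - 43092 = ((-4*9 - 5) - 3)**2 - 43092 = ((-36 - 5) - 3)**2 - 43092 = (-41 - 3)**2 - 43092 = (-44)**2 - 43092 = 1936 - 43092 = -41156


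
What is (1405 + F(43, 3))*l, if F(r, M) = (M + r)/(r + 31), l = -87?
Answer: -4524696/37 ≈ -1.2229e+5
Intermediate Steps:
F(r, M) = (M + r)/(31 + r)
(1405 + F(43, 3))*l = (1405 + (3 + 43)/(31 + 43))*(-87) = (1405 + 46/74)*(-87) = (1405 + (1/74)*46)*(-87) = (1405 + 23/37)*(-87) = (52008/37)*(-87) = -4524696/37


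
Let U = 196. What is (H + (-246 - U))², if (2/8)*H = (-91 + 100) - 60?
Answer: 417316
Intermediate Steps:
H = -204 (H = 4*((-91 + 100) - 60) = 4*(9 - 60) = 4*(-51) = -204)
(H + (-246 - U))² = (-204 + (-246 - 1*196))² = (-204 + (-246 - 196))² = (-204 - 442)² = (-646)² = 417316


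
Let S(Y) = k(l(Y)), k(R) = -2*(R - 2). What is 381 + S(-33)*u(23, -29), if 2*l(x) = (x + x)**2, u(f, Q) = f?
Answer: -99715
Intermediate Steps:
l(x) = 2*x**2 (l(x) = (x + x)**2/2 = (2*x)**2/2 = (4*x**2)/2 = 2*x**2)
k(R) = 4 - 2*R (k(R) = -2*(-2 + R) = 4 - 2*R)
S(Y) = 4 - 4*Y**2
381 + S(-33)*u(23, -29) = 381 + (4 - 4*(-33)**2)*23 = 381 + (4 - 4*1089)*23 = 381 + (4 - 4356)*23 = 381 - 4352*23 = 381 - 100096 = -99715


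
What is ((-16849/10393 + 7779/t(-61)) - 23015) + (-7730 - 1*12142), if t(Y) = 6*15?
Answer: -13345294151/311790 ≈ -42802.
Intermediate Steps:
t(Y) = 90
((-16849/10393 + 7779/t(-61)) - 23015) + (-7730 - 1*12142) = ((-16849/10393 + 7779/90) - 23015) + (-7730 - 1*12142) = ((-16849*1/10393 + 7779*(1/90)) - 23015) + (-7730 - 12142) = ((-16849/10393 + 2593/30) - 23015) - 19872 = (26443579/311790 - 23015) - 19872 = -7149403271/311790 - 19872 = -13345294151/311790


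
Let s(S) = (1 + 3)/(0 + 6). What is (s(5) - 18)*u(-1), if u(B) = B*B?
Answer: -52/3 ≈ -17.333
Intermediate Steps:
s(S) = ⅔ (s(S) = 4/6 = 4*(⅙) = ⅔)
u(B) = B²
(s(5) - 18)*u(-1) = (⅔ - 18)*(-1)² = -52/3*1 = -52/3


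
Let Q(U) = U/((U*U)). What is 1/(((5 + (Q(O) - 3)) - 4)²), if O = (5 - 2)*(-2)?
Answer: 36/169 ≈ 0.21302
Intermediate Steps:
O = -6 (O = 3*(-2) = -6)
Q(U) = 1/U (Q(U) = U/(U²) = U/U² = 1/U)
1/(((5 + (Q(O) - 3)) - 4)²) = 1/(((5 + (1/(-6) - 3)) - 4)²) = 1/(((5 + (-⅙ - 3)) - 4)²) = 1/(((5 - 19/6) - 4)²) = 1/((11/6 - 4)²) = 1/((-13/6)²) = 1/(169/36) = 36/169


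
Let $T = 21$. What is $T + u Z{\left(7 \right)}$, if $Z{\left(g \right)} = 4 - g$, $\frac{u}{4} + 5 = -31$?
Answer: $453$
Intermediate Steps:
$u = -144$ ($u = -20 + 4 \left(-31\right) = -20 - 124 = -144$)
$T + u Z{\left(7 \right)} = 21 - 144 \left(4 - 7\right) = 21 - -432 = 21 + 432 = 453$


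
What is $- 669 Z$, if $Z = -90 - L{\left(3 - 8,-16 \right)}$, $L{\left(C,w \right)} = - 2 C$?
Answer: $66900$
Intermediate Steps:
$Z = -100$ ($Z = -90 - - 2 \left(3 - 8\right) = -90 - \left(-2\right) \left(-5\right) = -90 - 10 = -100$)
$- 669 Z = \left(-669\right) \left(-100\right) = 66900$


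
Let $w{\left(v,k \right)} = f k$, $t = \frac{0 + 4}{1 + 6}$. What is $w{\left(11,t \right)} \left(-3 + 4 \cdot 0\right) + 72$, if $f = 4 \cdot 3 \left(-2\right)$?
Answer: $\frac{792}{7} \approx 113.14$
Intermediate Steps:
$t = \frac{4}{7} \approx 0.57143$
$f = -24$ ($f = 12 \left(-2\right) = -24$)
$w{\left(v,k \right)} = - 24 k$
$w{\left(11,t \right)} \left(-3 + 4 \cdot 0\right) + 72 = \left(-24\right) \frac{4}{7} \left(-3 + 4 \cdot 0\right) + 72 = - \frac{96 \left(-3 + 0\right)}{7} + 72 = \left(- \frac{96}{7}\right) \left(-3\right) + 72 = \frac{288}{7} + 72 = \frac{792}{7}$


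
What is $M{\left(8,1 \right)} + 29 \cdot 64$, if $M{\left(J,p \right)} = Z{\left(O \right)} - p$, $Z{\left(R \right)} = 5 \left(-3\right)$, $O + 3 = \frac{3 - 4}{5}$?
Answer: $1840$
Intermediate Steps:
$O = - \frac{16}{5}$ ($O = -3 + \frac{3 - 4}{5} = -3 + \left(3 - 4\right) \frac{1}{5} = -3 - \frac{1}{5} = - \frac{16}{5} \approx -3.2$)
$Z{\left(R \right)} = -15$
$M{\left(J,p \right)} = -15 - p$
$M{\left(8,1 \right)} + 29 \cdot 64 = \left(-15 - 1\right) + 29 \cdot 64 = \left(-15 - 1\right) + 1856 = -16 + 1856 = 1840$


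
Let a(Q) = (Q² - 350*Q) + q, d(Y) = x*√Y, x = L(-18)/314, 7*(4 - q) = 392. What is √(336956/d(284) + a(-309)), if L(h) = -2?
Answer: √(1026241739 - 1878024266*√71)/71 ≈ 1713.4*I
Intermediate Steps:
q = -52 (q = 4 - ⅐*392 = 4 - 56 = -52)
x = -1/157 (x = -2/314 = -2*1/314 = -1/157 ≈ -0.0063694)
d(Y) = -√Y/157
a(Q) = -52 + Q² - 350*Q (a(Q) = (Q² - 350*Q) - 52 = -52 + Q² - 350*Q)
√(336956/d(284) + a(-309)) = √(336956/((-2*√71/157)) + (-52 + (-309)² - 350*(-309))) = √(336956/((-2*√71/157)) + (-52 + 95481 + 108150)) = √(336956/((-2*√71/157)) + 203579) = √(336956*(-157*√71/142) + 203579) = √(-26451046*√71/71 + 203579) = √(203579 - 26451046*√71/71)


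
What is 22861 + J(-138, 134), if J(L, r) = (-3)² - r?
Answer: 22736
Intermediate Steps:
J(L, r) = 9 - r
22861 + J(-138, 134) = 22861 + (9 - 1*134) = 22861 + (9 - 134) = 22861 - 125 = 22736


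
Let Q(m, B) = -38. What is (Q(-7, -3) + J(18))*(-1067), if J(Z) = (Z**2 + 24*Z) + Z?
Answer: -785312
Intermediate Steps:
J(Z) = Z**2 + 25*Z
(Q(-7, -3) + J(18))*(-1067) = (-38 + 18*(25 + 18))*(-1067) = (-38 + 18*43)*(-1067) = (-38 + 774)*(-1067) = 736*(-1067) = -785312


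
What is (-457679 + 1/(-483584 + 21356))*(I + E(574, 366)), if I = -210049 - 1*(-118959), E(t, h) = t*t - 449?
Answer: -50336059838418781/462228 ≈ -1.0890e+11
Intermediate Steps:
E(t, h) = -449 + t² (E(t, h) = t² - 449 = -449 + t²)
I = -91090 (I = -210049 + 118959 = -91090)
(-457679 + 1/(-483584 + 21356))*(I + E(574, 366)) = (-457679 + 1/(-483584 + 21356))*(-91090 + (-449 + 574²)) = (-457679 + 1/(-462228))*(-91090 + (-449 + 329476)) = (-457679 - 1/462228)*(-91090 + 329027) = -211552048813/462228*237937 = -50336059838418781/462228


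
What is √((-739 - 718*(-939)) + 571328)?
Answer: √1244791 ≈ 1115.7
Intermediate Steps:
√((-739 - 718*(-939)) + 571328) = √((-739 + 674202) + 571328) = √(673463 + 571328) = √1244791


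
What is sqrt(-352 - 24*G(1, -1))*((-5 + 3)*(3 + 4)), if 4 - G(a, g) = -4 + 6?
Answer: -280*I ≈ -280.0*I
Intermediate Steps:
G(a, g) = 2 (G(a, g) = 4 - (-4 + 6) = 4 - 1*2 = 4 - 2 = 2)
sqrt(-352 - 24*G(1, -1))*((-5 + 3)*(3 + 4)) = sqrt(-352 - 24*2)*((-5 + 3)*(3 + 4)) = sqrt(-352 - 48)*(-2*7) = sqrt(-400)*(-14) = (20*I)*(-14) = -280*I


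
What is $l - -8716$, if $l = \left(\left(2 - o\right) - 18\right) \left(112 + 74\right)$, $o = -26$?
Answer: $10576$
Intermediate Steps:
$l = 1860$ ($l = \left(\left(2 - -26\right) - 18\right) \left(112 + 74\right) = \left(\left(2 + 26\right) - 18\right) 186 = \left(28 - 18\right) 186 = 10 \cdot 186 = 1860$)
$l - -8716 = 1860 - -8716 = 1860 + 8716 = 10576$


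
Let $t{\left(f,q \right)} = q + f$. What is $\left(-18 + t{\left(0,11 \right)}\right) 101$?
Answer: $-707$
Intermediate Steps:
$t{\left(f,q \right)} = f + q$
$\left(-18 + t{\left(0,11 \right)}\right) 101 = \left(-18 + \left(0 + 11\right)\right) 101 = \left(-18 + 11\right) 101 = \left(-7\right) 101 = -707$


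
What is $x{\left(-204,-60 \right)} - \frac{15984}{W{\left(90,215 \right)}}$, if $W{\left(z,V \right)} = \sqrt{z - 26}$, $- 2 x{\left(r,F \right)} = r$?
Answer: $-1896$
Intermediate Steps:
$x{\left(r,F \right)} = - \frac{r}{2}$
$W{\left(z,V \right)} = \sqrt{-26 + z}$
$x{\left(-204,-60 \right)} - \frac{15984}{W{\left(90,215 \right)}} = \left(- \frac{1}{2}\right) \left(-204\right) - \frac{15984}{\sqrt{-26 + 90}} = 102 - \frac{15984}{\sqrt{64}} = 102 - \frac{15984}{8} = 102 - 15984 \cdot \frac{1}{8} = 102 - 1998 = -1896$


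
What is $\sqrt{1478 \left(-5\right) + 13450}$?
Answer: $2 \sqrt{1515} \approx 77.846$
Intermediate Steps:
$\sqrt{1478 \left(-5\right) + 13450} = \sqrt{-7390 + 13450} = \sqrt{6060} = 2 \sqrt{1515}$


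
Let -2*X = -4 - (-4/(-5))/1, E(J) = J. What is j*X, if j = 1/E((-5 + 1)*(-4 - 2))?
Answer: 1/10 ≈ 0.10000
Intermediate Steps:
j = 1/24 (j = 1/((-5 + 1)*(-4 - 2)) = 1/(-4*(-6)) = 1/24 ≈ 0.041667)
X = 12/5 (X = -(-4 - (-4/(-5))/1)/2 = -(-4 - (-4*(-1/5)))/2 = -(-4 - 4/5)/2 = -1/2*(-24/5) = 12/5 ≈ 2.4000)
j*X = (1/24)*(12/5) = 1/10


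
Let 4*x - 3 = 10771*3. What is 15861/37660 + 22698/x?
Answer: 327649233/101418380 ≈ 3.2307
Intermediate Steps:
x = 8079 (x = ¾ + (10771*3)/4 = ¾ + (¼)*32313 = ¾ + 32313/4 = 8079)
15861/37660 + 22698/x = 15861/37660 + 22698/8079 = 15861*(1/37660) + 22698*(1/8079) = 15861/37660 + 7566/2693 = 327649233/101418380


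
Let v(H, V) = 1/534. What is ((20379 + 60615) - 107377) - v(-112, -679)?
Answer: -14088523/534 ≈ -26383.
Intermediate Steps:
v(H, V) = 1/534
((20379 + 60615) - 107377) - v(-112, -679) = ((20379 + 60615) - 107377) - 1*1/534 = (80994 - 107377) - 1/534 = -26383 - 1/534 = -14088523/534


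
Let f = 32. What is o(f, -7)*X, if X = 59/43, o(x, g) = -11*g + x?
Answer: 6431/43 ≈ 149.56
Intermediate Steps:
o(x, g) = x - 11*g
X = 59/43 (X = 59*(1/43) = 59/43 ≈ 1.3721)
o(f, -7)*X = (32 - 11*(-7))*(59/43) = (32 + 77)*(59/43) = 109*(59/43) = 6431/43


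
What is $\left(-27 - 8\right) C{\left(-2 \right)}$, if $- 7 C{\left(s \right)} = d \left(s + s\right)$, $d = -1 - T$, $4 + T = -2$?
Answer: $-100$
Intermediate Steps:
$T = -6$ ($T = -4 - 2 = -6$)
$d = 5$ ($d = -1 - -6 = -1 + 6 = 5$)
$C{\left(s \right)} = - \frac{10 s}{7}$ ($C{\left(s \right)} = - \frac{5 \left(s + s\right)}{7} = - \frac{5 \cdot 2 s}{7} = - \frac{10 s}{7}$)
$\left(-27 - 8\right) C{\left(-2 \right)} = \left(-27 - 8\right) \left(\left(- \frac{10}{7}\right) \left(-2\right)\right) = \left(-35\right) \frac{20}{7} = -100$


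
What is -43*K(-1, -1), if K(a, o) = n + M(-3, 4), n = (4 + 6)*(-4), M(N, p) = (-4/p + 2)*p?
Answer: 1548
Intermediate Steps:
M(N, p) = p*(2 - 4/p) (M(N, p) = (2 - 4/p)*p = p*(2 - 4/p))
n = -40 (n = 10*(-4) = -40)
K(a, o) = -36 (K(a, o) = -40 + (-4 + 2*4) = -40 + (-4 + 8) = -40 + 4 = -36)
-43*K(-1, -1) = -43*(-36) = 1548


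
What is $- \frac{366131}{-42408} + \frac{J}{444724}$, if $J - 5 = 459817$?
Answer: $\frac{45581843555}{4714963848} \approx 9.6675$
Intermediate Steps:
$J = 459822$ ($J = 5 + 459817 = 459822$)
$- \frac{366131}{-42408} + \frac{J}{444724} = - \frac{366131}{-42408} + \frac{459822}{444724} = \left(-366131\right) \left(- \frac{1}{42408}\right) + 459822 \cdot \frac{1}{444724} = \frac{366131}{42408} + \frac{229911}{222362} = \frac{45581843555}{4714963848}$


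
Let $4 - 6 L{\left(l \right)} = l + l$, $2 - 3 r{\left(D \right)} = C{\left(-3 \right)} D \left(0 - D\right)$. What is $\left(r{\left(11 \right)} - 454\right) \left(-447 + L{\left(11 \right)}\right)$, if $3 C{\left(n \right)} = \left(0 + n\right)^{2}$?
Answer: $149550$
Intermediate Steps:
$C{\left(n \right)} = \frac{n^{2}}{3}$ ($C{\left(n \right)} = \frac{\left(0 + n\right)^{2}}{3} = \frac{n^{2}}{3}$)
$r{\left(D \right)} = \frac{2}{3} + D^{2}$ ($r{\left(D \right)} = \frac{2}{3} - \frac{\frac{\left(-3\right)^{2}}{3} D \left(0 - D\right)}{3} = \frac{2}{3} - \frac{\frac{1}{3} \cdot 9 D \left(- D\right)}{3} = \frac{2}{3} - \frac{3 D \left(- D\right)}{3} = \frac{2}{3} - \frac{\left(-3\right) D^{2}}{3} = \frac{2}{3} + D^{2}$)
$L{\left(l \right)} = \frac{2}{3} - \frac{l}{3}$ ($L{\left(l \right)} = \frac{2}{3} - \frac{l + l}{6} = \frac{2}{3} - \frac{2 l}{6} = \frac{2}{3} - \frac{l}{3}$)
$\left(r{\left(11 \right)} - 454\right) \left(-447 + L{\left(11 \right)}\right) = \left(\left(\frac{2}{3} + 11^{2}\right) - 454\right) \left(-447 + \left(\frac{2}{3} - \frac{11}{3}\right)\right) = \left(\left(\frac{2}{3} + 121\right) - 454\right) \left(-447 + \left(\frac{2}{3} - \frac{11}{3}\right)\right) = \left(\frac{365}{3} - 454\right) \left(-447 - 3\right) = \left(- \frac{997}{3}\right) \left(-450\right) = 149550$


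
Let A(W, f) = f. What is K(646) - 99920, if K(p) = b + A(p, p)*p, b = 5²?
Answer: 317421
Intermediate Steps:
b = 25
K(p) = 25 + p² (K(p) = 25 + p*p = 25 + p²)
K(646) - 99920 = (25 + 646²) - 99920 = (25 + 417316) - 99920 = 417341 - 99920 = 317421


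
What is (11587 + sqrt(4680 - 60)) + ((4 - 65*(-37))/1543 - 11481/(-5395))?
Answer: 96486519433/8324485 + 2*sqrt(1155) ≈ 11659.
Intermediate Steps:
(11587 + sqrt(4680 - 60)) + ((4 - 65*(-37))/1543 - 11481/(-5395)) = (11587 + sqrt(4620)) + ((4 + 2405)*(1/1543) - 11481*(-1/5395)) = (11587 + 2*sqrt(1155)) + (2409*(1/1543) + 11481/5395) = (11587 + 2*sqrt(1155)) + (2409/1543 + 11481/5395) = (11587 + 2*sqrt(1155)) + 30711738/8324485 = 96486519433/8324485 + 2*sqrt(1155)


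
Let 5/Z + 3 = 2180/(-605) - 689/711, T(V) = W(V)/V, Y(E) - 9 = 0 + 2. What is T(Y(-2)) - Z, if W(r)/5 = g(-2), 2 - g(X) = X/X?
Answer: 7988995/7166038 ≈ 1.1148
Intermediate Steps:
g(X) = 1 (g(X) = 2 - X/X = 2 - 1*1 = 2 - 1 = 1)
W(r) = 5 (W(r) = 5*1 = 5)
Y(E) = 11 (Y(E) = 9 + (0 + 2) = 9 + 2 = 11)
T(V) = 5/V
Z = -430155/651458 (Z = 5/(-3 + (2180/(-605) - 689/711)) = 5/(-3 + (2180*(-1/605) - 689*1/711)) = 5/(-3 + (-436/121 - 689/711)) = 5/(-3 - 393365/86031) = 5/(-651458/86031) = 5*(-86031/651458) = -430155/651458 ≈ -0.66030)
T(Y(-2)) - Z = 5/11 - 1*(-430155/651458) = 5*(1/11) + 430155/651458 = 5/11 + 430155/651458 = 7988995/7166038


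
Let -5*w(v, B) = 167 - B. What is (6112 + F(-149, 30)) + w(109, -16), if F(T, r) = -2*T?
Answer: 31867/5 ≈ 6373.4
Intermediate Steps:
w(v, B) = -167/5 + B/5 (w(v, B) = -(167 - B)/5 = -167/5 + B/5)
(6112 + F(-149, 30)) + w(109, -16) = (6112 - 2*(-149)) + (-167/5 + (1/5)*(-16)) = (6112 + 298) + (-167/5 - 16/5) = 6410 - 183/5 = 31867/5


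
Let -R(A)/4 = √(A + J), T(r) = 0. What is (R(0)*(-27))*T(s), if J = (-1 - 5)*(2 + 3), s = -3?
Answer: 0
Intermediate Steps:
J = -30 (J = -6*5 = -30)
R(A) = -4*√(-30 + A) (R(A) = -4*√(A - 30) = -4*√(-30 + A))
(R(0)*(-27))*T(s) = (-4*√(-30 + 0)*(-27))*0 = (-4*I*√30*(-27))*0 = (108*I*√30)*0 = 0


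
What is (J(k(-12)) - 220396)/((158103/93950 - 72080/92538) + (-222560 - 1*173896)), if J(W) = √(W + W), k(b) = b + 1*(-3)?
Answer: 18076516266600/32516592829681 - 82018350*I*√30/32516592829681 ≈ 0.55592 - 1.3816e-5*I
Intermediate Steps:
k(b) = -3 + b (k(b) = b - 3 = -3 + b)
J(W) = √2*√W (J(W) = √(2*W) = √2*√W)
(J(k(-12)) - 220396)/((158103/93950 - 72080/92538) + (-222560 - 1*173896)) = (√2*√(-3 - 12) - 220396)/((158103/93950 - 72080/92538) + (-222560 - 1*173896)) = (√2*√(-15) - 220396)/((158103*(1/93950) - 72080*1/92538) + (-222560 - 173896)) = (√2*(I*√15) - 220396)/((158103/93950 - 680/873) - 396456) = (I*√30 - 220396)/(74137919/82018350 - 396456) = (-220396 + I*√30)/(-32516592829681/82018350) = (-220396 + I*√30)*(-82018350/32516592829681) = 18076516266600/32516592829681 - 82018350*I*√30/32516592829681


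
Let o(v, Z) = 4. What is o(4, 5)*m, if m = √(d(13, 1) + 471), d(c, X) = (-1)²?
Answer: 8*√118 ≈ 86.902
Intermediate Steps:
d(c, X) = 1
m = 2*√118 (m = √(1 + 471) = √472 = 2*√118 ≈ 21.726)
o(4, 5)*m = 4*(2*√118) = 8*√118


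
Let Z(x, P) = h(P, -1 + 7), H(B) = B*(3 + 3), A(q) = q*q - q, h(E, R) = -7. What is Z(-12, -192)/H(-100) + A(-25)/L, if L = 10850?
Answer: 9319/130200 ≈ 0.071574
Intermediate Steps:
A(q) = q² - q
H(B) = 6*B (H(B) = B*6 = 6*B)
Z(x, P) = -7
Z(-12, -192)/H(-100) + A(-25)/L = -7/(6*(-100)) - 25*(-1 - 25)/10850 = -7/(-600) - 25*(-26)*(1/10850) = -7*(-1/600) + 650*(1/10850) = 7/600 + 13/217 = 9319/130200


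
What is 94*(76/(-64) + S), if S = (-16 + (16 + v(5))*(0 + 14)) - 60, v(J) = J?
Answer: 163043/8 ≈ 20380.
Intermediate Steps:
S = 218 (S = (-16 + (16 + 5)*(0 + 14)) - 60 = (-16 + 21*14) - 60 = (-16 + 294) - 60 = 278 - 60 = 218)
94*(76/(-64) + S) = 94*(76/(-64) + 218) = 94*(76*(-1/64) + 218) = 94*(-19/16 + 218) = 94*(3469/16) = 163043/8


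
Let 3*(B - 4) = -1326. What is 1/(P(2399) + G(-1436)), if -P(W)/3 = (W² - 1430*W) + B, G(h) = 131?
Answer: -1/6972448 ≈ -1.4342e-7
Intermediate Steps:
B = -438 (B = 4 + (⅓)*(-1326) = 4 - 442 = -438)
P(W) = 1314 - 3*W² + 4290*W (P(W) = -3*((W² - 1430*W) - 438) = -3*(-438 + W² - 1430*W) = 1314 - 3*W² + 4290*W)
1/(P(2399) + G(-1436)) = 1/((1314 - 3*2399² + 4290*2399) + 131) = 1/((1314 - 3*5755201 + 10291710) + 131) = 1/((1314 - 17265603 + 10291710) + 131) = 1/(-6972579 + 131) = 1/(-6972448) = -1/6972448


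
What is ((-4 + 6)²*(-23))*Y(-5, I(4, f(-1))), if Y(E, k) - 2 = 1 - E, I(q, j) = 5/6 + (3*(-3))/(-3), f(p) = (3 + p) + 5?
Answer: -736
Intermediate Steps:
f(p) = 8 + p
I(q, j) = 23/6 (I(q, j) = 5*(⅙) - 9*(-⅓) = ⅚ + 3 = 23/6)
Y(E, k) = 3 - E (Y(E, k) = 2 + (1 - E) = 3 - E)
((-4 + 6)²*(-23))*Y(-5, I(4, f(-1))) = ((-4 + 6)²*(-23))*(3 - 1*(-5)) = (2²*(-23))*(3 + 5) = (4*(-23))*8 = -92*8 = -736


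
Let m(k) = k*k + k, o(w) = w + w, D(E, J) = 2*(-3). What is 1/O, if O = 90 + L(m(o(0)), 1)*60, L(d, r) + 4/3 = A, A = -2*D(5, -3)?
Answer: 1/730 ≈ 0.0013699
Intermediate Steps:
D(E, J) = -6
o(w) = 2*w
A = 12 (A = -2*(-6) = 12)
m(k) = k + k² (m(k) = k² + k = k + k²)
L(d, r) = 32/3 (L(d, r) = -4/3 + 12 = 32/3)
O = 730 (O = 90 + (32/3)*60 = 90 + 640 = 730)
1/O = 1/730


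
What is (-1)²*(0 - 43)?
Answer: -43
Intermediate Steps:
(-1)²*(0 - 43) = 1*(-43) = -43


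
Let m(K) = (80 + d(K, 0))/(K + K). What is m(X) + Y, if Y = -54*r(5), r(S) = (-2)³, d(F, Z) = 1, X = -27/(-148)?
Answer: 654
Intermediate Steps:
X = 27/148 (X = -27*(-1/148) = 27/148 ≈ 0.18243)
r(S) = -8
m(K) = 81/(2*K) (m(K) = (80 + 1)/(K + K) = 81/((2*K)) = 81*(1/(2*K)) = 81/(2*K))
Y = 432 (Y = -54*(-8) = 432)
m(X) + Y = 81/(2*(27/148)) + 432 = (81/2)*(148/27) + 432 = 222 + 432 = 654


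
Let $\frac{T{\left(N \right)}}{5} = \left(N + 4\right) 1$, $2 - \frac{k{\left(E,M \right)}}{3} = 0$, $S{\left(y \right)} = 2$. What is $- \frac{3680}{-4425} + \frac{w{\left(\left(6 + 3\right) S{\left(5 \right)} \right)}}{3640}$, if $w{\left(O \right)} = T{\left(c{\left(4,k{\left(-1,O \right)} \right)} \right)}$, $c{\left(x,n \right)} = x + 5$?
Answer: $\frac{42101}{49560} \approx 0.8495$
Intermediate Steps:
$k{\left(E,M \right)} = 6$ ($k{\left(E,M \right)} = 6 - 0 = 6 + 0 = 6$)
$c{\left(x,n \right)} = 5 + x$
$T{\left(N \right)} = 20 + 5 N$ ($T{\left(N \right)} = 5 \left(N + 4\right) 1 = 5 \left(4 + N\right) 1 = 5 \left(4 + N\right) = 20 + 5 N$)
$w{\left(O \right)} = 65$ ($w{\left(O \right)} = 20 + 5 \left(5 + 4\right) = 20 + 5 \cdot 9 = 20 + 45 = 65$)
$- \frac{3680}{-4425} + \frac{w{\left(\left(6 + 3\right) S{\left(5 \right)} \right)}}{3640} = - \frac{3680}{-4425} + \frac{65}{3640} = \left(-3680\right) \left(- \frac{1}{4425}\right) + 65 \cdot \frac{1}{3640} = \frac{736}{885} + \frac{1}{56} = \frac{42101}{49560}$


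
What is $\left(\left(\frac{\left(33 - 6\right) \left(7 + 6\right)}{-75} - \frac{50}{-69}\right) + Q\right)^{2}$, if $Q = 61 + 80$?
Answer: $\frac{55885905604}{2975625} \approx 18781.0$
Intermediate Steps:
$Q = 141$
$\left(\left(\frac{\left(33 - 6\right) \left(7 + 6\right)}{-75} - \frac{50}{-69}\right) + Q\right)^{2} = \left(\left(\frac{\left(33 - 6\right) \left(7 + 6\right)}{-75} - \frac{50}{-69}\right) + 141\right)^{2} = \left(\left(27 \cdot 13 \left(- \frac{1}{75}\right) - - \frac{50}{69}\right) + 141\right)^{2} = \left(\left(351 \left(- \frac{1}{75}\right) + \frac{50}{69}\right) + 141\right)^{2} = \left(\left(- \frac{117}{25} + \frac{50}{69}\right) + 141\right)^{2} = \left(- \frac{6823}{1725} + 141\right)^{2} = \left(\frac{236402}{1725}\right)^{2} = \frac{55885905604}{2975625}$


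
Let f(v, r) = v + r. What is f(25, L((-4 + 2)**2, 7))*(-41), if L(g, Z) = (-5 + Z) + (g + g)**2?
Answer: -3731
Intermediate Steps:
L(g, Z) = -5 + Z + 4*g**2 (L(g, Z) = (-5 + Z) + (2*g)**2 = (-5 + Z) + 4*g**2 = -5 + Z + 4*g**2)
f(v, r) = r + v
f(25, L((-4 + 2)**2, 7))*(-41) = ((-5 + 7 + 4*((-4 + 2)**2)**2) + 25)*(-41) = ((-5 + 7 + 4*((-2)**2)**2) + 25)*(-41) = ((-5 + 7 + 4*4**2) + 25)*(-41) = ((-5 + 7 + 4*16) + 25)*(-41) = ((-5 + 7 + 64) + 25)*(-41) = (66 + 25)*(-41) = 91*(-41) = -3731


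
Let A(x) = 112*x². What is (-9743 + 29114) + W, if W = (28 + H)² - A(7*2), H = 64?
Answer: 5883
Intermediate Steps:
W = -13488 (W = (28 + 64)² - 112*(7*2)² = 92² - 112*14² = 8464 - 112*196 = 8464 - 1*21952 = 8464 - 21952 = -13488)
(-9743 + 29114) + W = (-9743 + 29114) - 13488 = 19371 - 13488 = 5883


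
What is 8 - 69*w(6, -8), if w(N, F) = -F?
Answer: -544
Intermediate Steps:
8 - 69*w(6, -8) = 8 - (-69)*(-8) = 8 - 69*8 = 8 - 552 = -544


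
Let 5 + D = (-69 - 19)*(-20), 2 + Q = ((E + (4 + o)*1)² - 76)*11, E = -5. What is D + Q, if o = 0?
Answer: 928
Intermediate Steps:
Q = -827 (Q = -2 + ((-5 + (4 + 0)*1)² - 76)*11 = -2 + ((-5 + 4*1)² - 76)*11 = -2 + ((-5 + 4)² - 76)*11 = -2 + ((-1)² - 76)*11 = -2 + (1 - 76)*11 = -2 - 75*11 = -2 - 825 = -827)
D = 1755 (D = -5 + (-69 - 19)*(-20) = -5 - 88*(-20) = -5 + 1760 = 1755)
D + Q = 1755 - 827 = 928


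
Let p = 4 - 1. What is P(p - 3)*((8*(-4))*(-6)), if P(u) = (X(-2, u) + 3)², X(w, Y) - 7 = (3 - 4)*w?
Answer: 27648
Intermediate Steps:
p = 3
X(w, Y) = 7 - w (X(w, Y) = 7 + (3 - 4)*w = 7 - w)
P(u) = 144 (P(u) = ((7 - 1*(-2)) + 3)² = ((7 + 2) + 3)² = (9 + 3)² = 12² = 144)
P(p - 3)*((8*(-4))*(-6)) = 144*((8*(-4))*(-6)) = 144*(-32*(-6)) = 144*192 = 27648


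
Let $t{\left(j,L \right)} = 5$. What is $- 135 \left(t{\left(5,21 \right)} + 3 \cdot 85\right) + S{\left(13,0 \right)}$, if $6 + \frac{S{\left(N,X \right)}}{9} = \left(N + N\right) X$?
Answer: $-35154$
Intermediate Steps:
$S{\left(N,X \right)} = -54 + 18 N X$ ($S{\left(N,X \right)} = -54 + 9 \left(N + N\right) X = -54 + 9 \cdot 2 N X = -54 + 18 N X$)
$- 135 \left(t{\left(5,21 \right)} + 3 \cdot 85\right) + S{\left(13,0 \right)} = - 135 \left(5 + 3 \cdot 85\right) - \left(54 - 0\right) = - 135 \left(5 + 255\right) + \left(-54 + 0\right) = \left(-135\right) 260 - 54 = -35100 - 54 = -35154$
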